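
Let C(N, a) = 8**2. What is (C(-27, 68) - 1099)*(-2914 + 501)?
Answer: 2497455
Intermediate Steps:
C(N, a) = 64
(C(-27, 68) - 1099)*(-2914 + 501) = (64 - 1099)*(-2914 + 501) = -1035*(-2413) = 2497455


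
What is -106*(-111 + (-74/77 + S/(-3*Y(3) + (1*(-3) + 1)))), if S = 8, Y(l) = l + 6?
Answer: 26566250/2233 ≈ 11897.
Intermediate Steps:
Y(l) = 6 + l
-106*(-111 + (-74/77 + S/(-3*Y(3) + (1*(-3) + 1)))) = -106*(-111 + (-74/77 + 8/(-3*(6 + 3) + (1*(-3) + 1)))) = -106*(-111 + (-74*1/77 + 8/(-3*9 + (-3 + 1)))) = -106*(-111 + (-74/77 + 8/(-27 - 2))) = -106*(-111 + (-74/77 + 8/(-29))) = -106*(-111 + (-74/77 + 8*(-1/29))) = -106*(-111 + (-74/77 - 8/29)) = -106*(-111 - 2762/2233) = -106*(-250625/2233) = 26566250/2233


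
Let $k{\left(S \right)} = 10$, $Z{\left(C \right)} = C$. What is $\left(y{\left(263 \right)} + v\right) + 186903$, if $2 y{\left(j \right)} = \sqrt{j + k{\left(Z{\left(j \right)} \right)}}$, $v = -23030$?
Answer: $163873 + \frac{\sqrt{273}}{2} \approx 1.6388 \cdot 10^{5}$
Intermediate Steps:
$y{\left(j \right)} = \frac{\sqrt{10 + j}}{2}$ ($y{\left(j \right)} = \frac{\sqrt{j + 10}}{2} = \frac{\sqrt{10 + j}}{2}$)
$\left(y{\left(263 \right)} + v\right) + 186903 = \left(\frac{\sqrt{10 + 263}}{2} - 23030\right) + 186903 = \left(\frac{\sqrt{273}}{2} - 23030\right) + 186903 = \left(-23030 + \frac{\sqrt{273}}{2}\right) + 186903 = 163873 + \frac{\sqrt{273}}{2}$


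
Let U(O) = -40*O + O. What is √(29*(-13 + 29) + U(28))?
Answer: 2*I*√157 ≈ 25.06*I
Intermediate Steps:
U(O) = -39*O
√(29*(-13 + 29) + U(28)) = √(29*(-13 + 29) - 39*28) = √(29*16 - 1092) = √(464 - 1092) = √(-628) = 2*I*√157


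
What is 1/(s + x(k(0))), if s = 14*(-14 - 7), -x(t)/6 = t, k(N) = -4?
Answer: -1/270 ≈ -0.0037037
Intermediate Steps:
x(t) = -6*t
s = -294 (s = 14*(-21) = -294)
1/(s + x(k(0))) = 1/(-294 - 6*(-4)) = 1/(-294 + 24) = 1/(-270) = -1/270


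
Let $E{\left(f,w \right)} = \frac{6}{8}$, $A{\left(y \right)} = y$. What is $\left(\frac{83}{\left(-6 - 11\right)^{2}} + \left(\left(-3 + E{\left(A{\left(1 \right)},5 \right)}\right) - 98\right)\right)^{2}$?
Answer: $\frac{13353420249}{1336336} \approx 9992.6$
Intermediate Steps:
$E{\left(f,w \right)} = \frac{3}{4}$ ($E{\left(f,w \right)} = 6 \cdot \frac{1}{8} = \frac{3}{4}$)
$\left(\frac{83}{\left(-6 - 11\right)^{2}} + \left(\left(-3 + E{\left(A{\left(1 \right)},5 \right)}\right) - 98\right)\right)^{2} = \left(\frac{83}{\left(-6 - 11\right)^{2}} + \left(\left(-3 + \frac{3}{4}\right) - 98\right)\right)^{2} = \left(\frac{83}{\left(-17\right)^{2}} - \frac{401}{4}\right)^{2} = \left(\frac{83}{289} - \frac{401}{4}\right)^{2} = \left(- \frac{115557}{1156}\right)^{2} = \frac{13353420249}{1336336}$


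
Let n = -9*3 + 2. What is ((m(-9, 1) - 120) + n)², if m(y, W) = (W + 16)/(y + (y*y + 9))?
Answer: 137545984/6561 ≈ 20964.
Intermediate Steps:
m(y, W) = (16 + W)/(9 + y + y²) (m(y, W) = (16 + W)/(y + (y² + 9)) = (16 + W)/(y + (9 + y²)) = (16 + W)/(9 + y + y²))
n = -25 (n = -27 + 2 = -25)
((m(-9, 1) - 120) + n)² = (((16 + 1)/(9 - 9 + (-9)²) - 120) - 25)² = ((17/(9 - 9 + 81) - 120) - 25)² = ((17/81 - 120) - 25)² = (-9703/81 - 25)² = (-11728/81)² = 137545984/6561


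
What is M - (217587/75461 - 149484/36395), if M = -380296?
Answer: -1044442750282861/2746403095 ≈ -3.8030e+5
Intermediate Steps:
M - (217587/75461 - 149484/36395) = -380296 - (217587/75461 - 149484/36395) = -380296 - 1*(-3361133259/2746403095) = -380296 + 3361133259/2746403095 = -1044442750282861/2746403095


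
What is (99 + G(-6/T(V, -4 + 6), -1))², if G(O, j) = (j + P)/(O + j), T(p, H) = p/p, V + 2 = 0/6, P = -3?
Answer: 485809/49 ≈ 9914.5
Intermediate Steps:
V = -2 (V = -2 + 0/6 = -2 + 0*(⅙) = -2 + 0 = -2)
T(p, H) = 1
G(O, j) = (-3 + j)/(O + j) (G(O, j) = (j - 3)/(O + j) = (-3 + j)/(O + j))
(99 + G(-6/T(V, -4 + 6), -1))² = (99 + (-3 - 1)/(-6/1 - 1))² = (99 - 4/(-6*1 - 1))² = (99 - 4/(-6 - 1))² = (99 - 4/(-7))² = (99 - ⅐*(-4))² = (99 + 4/7)² = (697/7)² = 485809/49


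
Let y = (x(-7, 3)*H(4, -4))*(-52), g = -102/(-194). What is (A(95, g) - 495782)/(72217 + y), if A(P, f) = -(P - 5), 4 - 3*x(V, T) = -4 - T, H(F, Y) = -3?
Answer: -495872/72789 ≈ -6.8125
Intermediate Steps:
g = 51/97 (g = -102*(-1/194) = 51/97 ≈ 0.52577)
x(V, T) = 8/3 + T/3 (x(V, T) = 4/3 - (-4 - T)/3 = 4/3 + (4/3 + T/3) = 8/3 + T/3)
A(P, f) = 5 - P (A(P, f) = -(-5 + P) = 5 - P)
y = 572 (y = ((8/3 + (⅓)*3)*(-3))*(-52) = ((8/3 + 1)*(-3))*(-52) = ((11/3)*(-3))*(-52) = -11*(-52) = 572)
(A(95, g) - 495782)/(72217 + y) = ((5 - 1*95) - 495782)/(72217 + 572) = ((5 - 95) - 495782)/72789 = (-90 - 495782)*(1/72789) = -495872*1/72789 = -495872/72789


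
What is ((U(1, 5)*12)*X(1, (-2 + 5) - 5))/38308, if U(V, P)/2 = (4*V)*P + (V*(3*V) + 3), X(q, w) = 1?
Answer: 156/9577 ≈ 0.016289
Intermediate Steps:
U(V, P) = 6 + 6*V² + 8*P*V (U(V, P) = 2*((4*V)*P + (V*(3*V) + 3)) = 2*(4*P*V + (3*V² + 3)) = 2*(4*P*V + (3 + 3*V²)) = 2*(3 + 3*V² + 4*P*V) = 6 + 6*V² + 8*P*V)
((U(1, 5)*12)*X(1, (-2 + 5) - 5))/38308 = (((6 + 6*1² + 8*5*1)*12)*1)/38308 = (((6 + 6*1 + 40)*12)*1)*(1/38308) = (((6 + 6 + 40)*12)*1)*(1/38308) = ((52*12)*1)*(1/38308) = (624*1)*(1/38308) = 624*(1/38308) = 156/9577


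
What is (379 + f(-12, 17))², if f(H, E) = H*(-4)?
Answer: 182329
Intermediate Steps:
f(H, E) = -4*H
(379 + f(-12, 17))² = (379 - 4*(-12))² = (379 + 48)² = 427² = 182329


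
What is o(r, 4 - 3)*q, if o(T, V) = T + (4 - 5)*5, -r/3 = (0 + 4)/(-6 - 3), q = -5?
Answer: 55/3 ≈ 18.333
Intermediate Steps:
r = 4/3 (r = -3*(0 + 4)/(-6 - 3) = -12/(-9) = -12*(-1)/9 = -3*(-4/9) = 4/3 ≈ 1.3333)
o(T, V) = -5 + T (o(T, V) = T - 1*5 = T - 5 = -5 + T)
o(r, 4 - 3)*q = (-5 + 4/3)*(-5) = -11/3*(-5) = 55/3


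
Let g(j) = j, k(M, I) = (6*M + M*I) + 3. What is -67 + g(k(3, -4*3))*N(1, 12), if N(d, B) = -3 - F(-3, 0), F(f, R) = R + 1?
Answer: -7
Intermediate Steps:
F(f, R) = 1 + R
k(M, I) = 3 + 6*M + I*M (k(M, I) = (6*M + I*M) + 3 = 3 + 6*M + I*M)
N(d, B) = -4 (N(d, B) = -3 - (1 + 0) = -3 - 1*1 = -3 - 1 = -4)
-67 + g(k(3, -4*3))*N(1, 12) = -67 + (3 + 6*3 - 4*3*3)*(-4) = -67 + (3 + 18 - 12*3)*(-4) = -67 + (3 + 18 - 36)*(-4) = -67 - 15*(-4) = -67 + 60 = -7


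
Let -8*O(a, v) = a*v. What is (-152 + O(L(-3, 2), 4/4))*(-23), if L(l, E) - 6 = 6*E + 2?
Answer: 7107/2 ≈ 3553.5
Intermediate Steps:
L(l, E) = 8 + 6*E (L(l, E) = 6 + (6*E + 2) = 6 + (2 + 6*E) = 8 + 6*E)
O(a, v) = -a*v/8
(-152 + O(L(-3, 2), 4/4))*(-23) = (-152 - (8 + 6*2)*4/4/8)*(-23) = (-152 - (8 + 12)*4*(1/4)/8)*(-23) = (-152 - 1/8*20*1)*(-23) = (-152 - 5/2)*(-23) = -309/2*(-23) = 7107/2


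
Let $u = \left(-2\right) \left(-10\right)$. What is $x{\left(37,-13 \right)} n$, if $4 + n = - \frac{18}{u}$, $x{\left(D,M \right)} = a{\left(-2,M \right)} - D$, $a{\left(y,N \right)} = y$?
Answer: $\frac{1911}{10} \approx 191.1$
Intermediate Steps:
$u = 20$
$x{\left(D,M \right)} = -2 - D$
$n = - \frac{49}{10}$ ($n = -4 - \frac{18}{20} = -4 - \frac{9}{10} = - \frac{49}{10} \approx -4.9$)
$x{\left(37,-13 \right)} n = \left(-2 - 37\right) \left(- \frac{49}{10}\right) = \left(-39\right) \left(- \frac{49}{10}\right) = \frac{1911}{10}$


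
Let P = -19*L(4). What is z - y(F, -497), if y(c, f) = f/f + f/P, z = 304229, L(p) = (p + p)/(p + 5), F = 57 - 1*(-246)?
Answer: 46238183/152 ≈ 3.0420e+5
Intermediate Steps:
F = 303 (F = 57 + 246 = 303)
L(p) = 2*p/(5 + p) (L(p) = (2*p)/(5 + p) = 2*p/(5 + p))
P = -152/9 (P = -38*4/(5 + 4) = -38*4/9 = -19*8/9 = -152/9 ≈ -16.889)
y(c, f) = 1 - 9*f/152 (y(c, f) = f/f + f/(-152/9) = 1 + f*(-9/152) = 1 - 9*f/152)
z - y(F, -497) = 304229 - (1 - 9/152*(-497)) = 304229 - (1 + 4473/152) = 304229 - 1*4625/152 = 304229 - 4625/152 = 46238183/152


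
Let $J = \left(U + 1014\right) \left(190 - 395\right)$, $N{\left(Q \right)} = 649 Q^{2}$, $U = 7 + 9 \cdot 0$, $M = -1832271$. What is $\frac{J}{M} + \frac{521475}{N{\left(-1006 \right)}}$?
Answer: $\frac{138429386061745}{1203456414727644} \approx 0.11503$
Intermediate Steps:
$U = 7$ ($U = 7 + 0 = 7$)
$J = -209305$ ($J = \left(7 + 1014\right) \left(190 - 395\right) = 1021 \left(190 - 395\right) = 1021 \left(-205\right) = -209305$)
$\frac{J}{M} + \frac{521475}{N{\left(-1006 \right)}} = - \frac{209305}{-1832271} + \frac{521475}{649 \left(-1006\right)^{2}} = \left(-209305\right) \left(- \frac{1}{1832271}\right) + \frac{521475}{649 \cdot 1012036} = \frac{209305}{1832271} + \frac{521475}{656811364} = \frac{138429386061745}{1203456414727644}$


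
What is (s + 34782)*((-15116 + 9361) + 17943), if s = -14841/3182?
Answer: 674371077402/1591 ≈ 4.2387e+8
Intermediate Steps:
s = -14841/3182 (s = -14841*1/3182 = -14841/3182 ≈ -4.6640)
(s + 34782)*((-15116 + 9361) + 17943) = (-14841/3182 + 34782)*((-15116 + 9361) + 17943) = 110661483*(-5755 + 17943)/3182 = (110661483/3182)*12188 = 674371077402/1591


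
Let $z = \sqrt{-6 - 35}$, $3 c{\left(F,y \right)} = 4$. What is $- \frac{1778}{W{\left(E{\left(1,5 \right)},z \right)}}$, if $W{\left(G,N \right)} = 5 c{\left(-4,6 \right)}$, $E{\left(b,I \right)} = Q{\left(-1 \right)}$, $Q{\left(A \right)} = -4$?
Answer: $- \frac{2667}{10} \approx -266.7$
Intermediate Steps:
$c{\left(F,y \right)} = \frac{4}{3}$ ($c{\left(F,y \right)} = \frac{1}{3} \cdot 4 = \frac{4}{3}$)
$E{\left(b,I \right)} = -4$
$z = i \sqrt{41}$ ($z = \sqrt{-41} = i \sqrt{41} \approx 6.4031 i$)
$W{\left(G,N \right)} = \frac{20}{3}$ ($W{\left(G,N \right)} = 5 \cdot \frac{4}{3} = \frac{20}{3}$)
$- \frac{1778}{W{\left(E{\left(1,5 \right)},z \right)}} = - \frac{1778}{\frac{20}{3}} = \left(-1778\right) \frac{3}{20} = - \frac{2667}{10}$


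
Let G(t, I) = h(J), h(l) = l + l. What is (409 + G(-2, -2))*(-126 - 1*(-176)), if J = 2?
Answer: 20650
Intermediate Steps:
h(l) = 2*l
G(t, I) = 4 (G(t, I) = 2*2 = 4)
(409 + G(-2, -2))*(-126 - 1*(-176)) = (409 + 4)*(-126 - 1*(-176)) = 413*(-126 + 176) = 413*50 = 20650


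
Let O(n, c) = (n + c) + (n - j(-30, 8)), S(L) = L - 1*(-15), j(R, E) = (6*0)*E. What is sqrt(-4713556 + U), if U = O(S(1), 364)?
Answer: 2*I*sqrt(1178290) ≈ 2171.0*I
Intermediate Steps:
j(R, E) = 0 (j(R, E) = 0*E = 0)
S(L) = 15 + L (S(L) = L + 15 = 15 + L)
O(n, c) = c + 2*n (O(n, c) = (n + c) + (n - 1*0) = (c + n) + (n + 0) = (c + n) + n = c + 2*n)
U = 396 (U = 364 + 2*(15 + 1) = 364 + 2*16 = 364 + 32 = 396)
sqrt(-4713556 + U) = sqrt(-4713556 + 396) = sqrt(-4713160) = 2*I*sqrt(1178290)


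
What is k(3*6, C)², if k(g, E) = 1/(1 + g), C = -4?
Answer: 1/361 ≈ 0.0027701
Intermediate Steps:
k(3*6, C)² = (1/(1 + 3*6))² = (1/(1 + 18))² = (1/19)² = 1/361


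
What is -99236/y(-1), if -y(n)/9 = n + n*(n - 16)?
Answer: 24809/36 ≈ 689.14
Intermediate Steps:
y(n) = -9*n - 9*n*(-16 + n) (y(n) = -9*(n + n*(n - 16)) = -9*(n + n*(-16 + n)) = -9*n - 9*n*(-16 + n))
-99236/y(-1) = -99236*(-1/(9*(15 - 1*(-1)))) = -99236*(-1/(9*(15 + 1))) = -99236/(9*(-1)*16) = -99236/(-144) = -99236*(-1/144) = 24809/36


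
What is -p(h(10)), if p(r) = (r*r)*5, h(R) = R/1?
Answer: -500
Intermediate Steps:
h(R) = R (h(R) = R*1 = R)
p(r) = 5*r² (p(r) = r²*5 = 5*r²)
-p(h(10)) = -5*10² = -5*100 = -1*500 = -500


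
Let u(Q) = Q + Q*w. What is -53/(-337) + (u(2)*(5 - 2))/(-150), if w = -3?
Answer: 1999/8425 ≈ 0.23727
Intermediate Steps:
u(Q) = -2*Q (u(Q) = Q + Q*(-3) = Q - 3*Q = -2*Q)
-53/(-337) + (u(2)*(5 - 2))/(-150) = -53/(-337) + ((-2*2)*(5 - 2))/(-150) = -53*(-1/337) - 4*3*(-1/150) = 53/337 - 12*(-1/150) = 53/337 + 2/25 = 1999/8425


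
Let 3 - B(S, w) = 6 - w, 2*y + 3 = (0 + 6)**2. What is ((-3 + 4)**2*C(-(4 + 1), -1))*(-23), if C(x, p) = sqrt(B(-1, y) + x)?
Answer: -23*sqrt(34)/2 ≈ -67.056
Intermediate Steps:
y = 33/2 (y = -3/2 + (0 + 6)**2/2 = -3/2 + (1/2)*6**2 = -3/2 + (1/2)*36 = -3/2 + 18 = 33/2 ≈ 16.500)
B(S, w) = -3 + w (B(S, w) = 3 - (6 - w) = 3 + (-6 + w) = -3 + w)
C(x, p) = sqrt(27/2 + x) (C(x, p) = sqrt((-3 + 33/2) + x) = sqrt(27/2 + x))
((-3 + 4)**2*C(-(4 + 1), -1))*(-23) = ((-3 + 4)**2*(sqrt(54 + 4*(-(4 + 1)))/2))*(-23) = (1**2*(sqrt(54 + 4*(-1*5))/2))*(-23) = (1*(sqrt(54 + 4*(-5))/2))*(-23) = (1*(sqrt(54 - 20)/2))*(-23) = (1*(sqrt(34)/2))*(-23) = (sqrt(34)/2)*(-23) = -23*sqrt(34)/2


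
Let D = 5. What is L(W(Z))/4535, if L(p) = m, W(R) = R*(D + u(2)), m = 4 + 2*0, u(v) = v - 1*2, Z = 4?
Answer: 4/4535 ≈ 0.00088203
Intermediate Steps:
u(v) = -2 + v (u(v) = v - 2 = -2 + v)
m = 4 (m = 4 + 0 = 4)
W(R) = 5*R (W(R) = R*(5 + (-2 + 2)) = R*(5 + 0) = R*5 = 5*R)
L(p) = 4
L(W(Z))/4535 = 4/4535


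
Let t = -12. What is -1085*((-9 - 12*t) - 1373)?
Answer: 1343230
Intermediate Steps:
-1085*((-9 - 12*t) - 1373) = -1085*((-9 - 12*(-12)) - 1373) = -1085*((-9 + 144) - 1373) = -1085*(135 - 1373) = -1085*(-1238) = 1343230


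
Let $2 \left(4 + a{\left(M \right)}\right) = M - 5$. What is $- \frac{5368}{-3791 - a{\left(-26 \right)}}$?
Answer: $\frac{10736}{7543} \approx 1.4233$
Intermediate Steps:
$a{\left(M \right)} = - \frac{13}{2} + \frac{M}{2}$ ($a{\left(M \right)} = -4 + \frac{M - 5}{2} = -4 + \frac{-5 + M}{2} = -4 + \left(- \frac{5}{2} + \frac{M}{2}\right) = - \frac{13}{2} + \frac{M}{2}$)
$- \frac{5368}{-3791 - a{\left(-26 \right)}} = - \frac{5368}{-3791 - \left(- \frac{13}{2} + \frac{1}{2} \left(-26\right)\right)} = - \frac{5368}{-3791 - \left(- \frac{13}{2} - 13\right)} = - \frac{5368}{-3791 - - \frac{39}{2}} = - \frac{5368}{-3791 + \frac{39}{2}} = - \frac{5368}{- \frac{7543}{2}} = \left(-5368\right) \left(- \frac{2}{7543}\right) = \frac{10736}{7543}$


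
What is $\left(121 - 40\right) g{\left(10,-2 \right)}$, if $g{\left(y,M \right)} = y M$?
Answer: $-1620$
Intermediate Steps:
$g{\left(y,M \right)} = M y$
$\left(121 - 40\right) g{\left(10,-2 \right)} = \left(121 - 40\right) \left(\left(-2\right) 10\right) = 81 \left(-20\right) = -1620$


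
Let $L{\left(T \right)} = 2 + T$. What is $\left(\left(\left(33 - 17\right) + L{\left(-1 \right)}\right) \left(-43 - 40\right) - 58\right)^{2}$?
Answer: $2157961$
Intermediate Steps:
$\left(\left(\left(33 - 17\right) + L{\left(-1 \right)}\right) \left(-43 - 40\right) - 58\right)^{2} = \left(\left(\left(33 - 17\right) + \left(2 - 1\right)\right) \left(-43 - 40\right) - 58\right)^{2} = \left(\left(\left(33 - 17\right) + 1\right) \left(-83\right) - 58\right)^{2} = \left(\left(16 + 1\right) \left(-83\right) - 58\right)^{2} = \left(17 \left(-83\right) - 58\right)^{2} = \left(-1411 - 58\right)^{2} = \left(-1469\right)^{2} = 2157961$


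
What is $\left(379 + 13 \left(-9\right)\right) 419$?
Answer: $109778$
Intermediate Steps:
$\left(379 + 13 \left(-9\right)\right) 419 = \left(379 - 117\right) 419 = 262 \cdot 419 = 109778$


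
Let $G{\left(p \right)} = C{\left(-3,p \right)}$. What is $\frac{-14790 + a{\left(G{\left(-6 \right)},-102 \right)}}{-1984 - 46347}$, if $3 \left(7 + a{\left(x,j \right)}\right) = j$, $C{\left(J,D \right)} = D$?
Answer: $\frac{14831}{48331} \approx 0.30686$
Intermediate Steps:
$G{\left(p \right)} = p$
$a{\left(x,j \right)} = -7 + \frac{j}{3}$
$\frac{-14790 + a{\left(G{\left(-6 \right)},-102 \right)}}{-1984 - 46347} = \frac{-14790 + \left(-7 + \frac{1}{3} \left(-102\right)\right)}{-1984 - 46347} = \frac{-14790 - 41}{-48331} = \left(-14790 - 41\right) \left(- \frac{1}{48331}\right) = \left(-14831\right) \left(- \frac{1}{48331}\right) = \frac{14831}{48331}$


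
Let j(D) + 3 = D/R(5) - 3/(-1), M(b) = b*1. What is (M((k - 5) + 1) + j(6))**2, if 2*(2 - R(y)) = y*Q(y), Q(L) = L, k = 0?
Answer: 1024/49 ≈ 20.898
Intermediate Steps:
M(b) = b
R(y) = 2 - y**2/2 (R(y) = 2 - y*y/2 = 2 - y**2/2)
j(D) = -2*D/21 (j(D) = -3 + (D/(2 - 1/2*5**2) - 3/(-1)) = -3 + (D/(2 - 1/2*25) - 3*(-1)) = -3 + (D/(2 - 25/2) + 3) = -3 + (D/(-21/2) + 3) = -3 + (D*(-2/21) + 3) = -3 + (-2*D/21 + 3) = -3 + (3 - 2*D/21) = -2*D/21)
(M((k - 5) + 1) + j(6))**2 = (((0 - 5) + 1) - 2/21*6)**2 = ((-5 + 1) - 4/7)**2 = (-4 - 4/7)**2 = (-32/7)**2 = 1024/49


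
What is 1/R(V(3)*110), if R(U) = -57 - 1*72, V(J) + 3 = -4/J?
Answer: -1/129 ≈ -0.0077519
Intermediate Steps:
V(J) = -3 - 4/J
R(U) = -129 (R(U) = -57 - 72 = -129)
1/R(V(3)*110) = 1/(-129) = -1/129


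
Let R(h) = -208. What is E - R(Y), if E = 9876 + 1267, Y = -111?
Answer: 11351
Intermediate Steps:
E = 11143
E - R(Y) = 11143 - 1*(-208) = 11143 + 208 = 11351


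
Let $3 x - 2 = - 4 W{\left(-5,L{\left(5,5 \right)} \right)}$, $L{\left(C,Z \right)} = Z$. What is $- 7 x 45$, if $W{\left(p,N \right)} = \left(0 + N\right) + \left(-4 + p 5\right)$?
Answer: $-10290$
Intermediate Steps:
$W{\left(p,N \right)} = -4 + N + 5 p$ ($W{\left(p,N \right)} = N + \left(-4 + 5 p\right) = -4 + N + 5 p$)
$x = \frac{98}{3}$ ($x = \frac{2}{3} + \frac{\left(-4\right) \left(-4 + 5 + 5 \left(-5\right)\right)}{3} = \frac{2}{3} + \frac{\left(-4\right) \left(-4 + 5 - 25\right)}{3} = \frac{2}{3} + \frac{\left(-4\right) \left(-24\right)}{3} = \frac{2}{3} + \frac{1}{3} \cdot 96 = \frac{2}{3} + 32 = \frac{98}{3} \approx 32.667$)
$- 7 x 45 = \left(-7\right) \frac{98}{3} \cdot 45 = \left(- \frac{686}{3}\right) 45 = -10290$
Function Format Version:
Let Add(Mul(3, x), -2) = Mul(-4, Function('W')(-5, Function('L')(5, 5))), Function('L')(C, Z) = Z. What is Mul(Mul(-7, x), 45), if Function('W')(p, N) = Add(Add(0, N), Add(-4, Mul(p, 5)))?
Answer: -10290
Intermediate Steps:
Function('W')(p, N) = Add(-4, N, Mul(5, p)) (Function('W')(p, N) = Add(N, Add(-4, Mul(5, p))) = Add(-4, N, Mul(5, p)))
x = Rational(98, 3) (x = Add(Rational(2, 3), Mul(Rational(1, 3), Mul(-4, Add(-4, 5, Mul(5, -5))))) = Add(Rational(2, 3), Mul(Rational(1, 3), Mul(-4, Add(-4, 5, -25)))) = Add(Rational(2, 3), Mul(Rational(1, 3), Mul(-4, -24))) = Add(Rational(2, 3), Mul(Rational(1, 3), 96)) = Add(Rational(2, 3), 32) = Rational(98, 3) ≈ 32.667)
Mul(Mul(-7, x), 45) = Mul(Mul(-7, Rational(98, 3)), 45) = Mul(Rational(-686, 3), 45) = -10290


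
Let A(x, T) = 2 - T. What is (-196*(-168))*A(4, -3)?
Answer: 164640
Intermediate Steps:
(-196*(-168))*A(4, -3) = (-196*(-168))*(2 - 1*(-3)) = 32928*(2 + 3) = 32928*5 = 164640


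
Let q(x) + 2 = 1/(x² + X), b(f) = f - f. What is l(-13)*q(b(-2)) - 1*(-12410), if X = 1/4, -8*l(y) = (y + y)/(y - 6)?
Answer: 471567/38 ≈ 12410.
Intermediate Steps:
l(y) = -y/(4*(-6 + y)) (l(y) = -(y + y)/(8*(y - 6)) = -2*y/(8*(-6 + y)) = -y/(4*(-6 + y)))
X = ¼ ≈ 0.25000
b(f) = 0
q(x) = -2 + 1/(¼ + x²) (q(x) = -2 + 1/(x² + ¼) = -2 + 1/(¼ + x²))
l(-13)*q(b(-2)) - 1*(-12410) = (-1*(-13)/(-24 + 4*(-13)))*(2*(1 - 4*0²)/(1 + 4*0²)) - 1*(-12410) = (-1*(-13)/(-24 - 52))*(2*(1 - 4*0)/(1 + 4*0)) + 12410 = (-1*(-13)/(-76))*(2*(1 + 0)/(1 + 0)) + 12410 = (-1*(-13)*(-1/76))*(2*1/1) + 12410 = -13/38 + 12410 = 471567/38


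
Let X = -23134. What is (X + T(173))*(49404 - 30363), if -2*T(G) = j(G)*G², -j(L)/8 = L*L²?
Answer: 11802669436876758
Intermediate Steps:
j(L) = -8*L³ (j(L) = -8*L*L² = -8*L³)
T(G) = 4*G⁵ (T(G) = -(-8*G³)*G²/2 = -(-4)*G⁵ = 4*G⁵)
(X + T(173))*(49404 - 30363) = (-23134 + 4*173⁵)*(49404 - 30363) = (-23134 + 4*154963892093)*19041 = (-23134 + 619855568372)*19041 = 619855545238*19041 = 11802669436876758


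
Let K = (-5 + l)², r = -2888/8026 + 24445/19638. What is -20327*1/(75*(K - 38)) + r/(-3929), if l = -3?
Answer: -524505285677296/50315501945475 ≈ -10.424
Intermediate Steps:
r = 69740513/78807294 (r = -2888*1/8026 + 24445*(1/19638) = -1444/4013 + 24445/19638 = 69740513/78807294 ≈ 0.88495)
K = 64 (K = (-5 - 3)² = (-8)² = 64)
-20327*1/(75*(K - 38)) + r/(-3929) = -20327*1/(75*(64 - 38)) + (69740513/78807294)/(-3929) = -20327/(26*75) + (69740513/78807294)*(-1/3929) = -20327/1950 - 69740513/309633858126 = -524505285677296/50315501945475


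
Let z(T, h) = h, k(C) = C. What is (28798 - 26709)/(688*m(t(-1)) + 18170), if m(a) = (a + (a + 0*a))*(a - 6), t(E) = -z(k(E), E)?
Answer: 2089/11290 ≈ 0.18503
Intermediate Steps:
t(E) = -E
m(a) = 2*a*(-6 + a) (m(a) = (a + (a + 0))*(-6 + a) = (a + a)*(-6 + a) = (2*a)*(-6 + a) = 2*a*(-6 + a))
(28798 - 26709)/(688*m(t(-1)) + 18170) = (28798 - 26709)/(688*(2*(-1*(-1))*(-6 - 1*(-1))) + 18170) = 2089/(688*(2*1*(-6 + 1)) + 18170) = 2089/(688*(2*1*(-5)) + 18170) = 2089/(688*(-10) + 18170) = 2089/(-6880 + 18170) = 2089/11290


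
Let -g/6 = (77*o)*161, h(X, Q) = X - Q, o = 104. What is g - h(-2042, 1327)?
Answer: -7732359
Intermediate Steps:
g = -7735728 (g = -6*77*104*161 = -48048*161 = -6*1289288 = -7735728)
g - h(-2042, 1327) = -7735728 - (-2042 - 1*1327) = -7735728 - (-2042 - 1327) = -7735728 - 1*(-3369) = -7735728 + 3369 = -7732359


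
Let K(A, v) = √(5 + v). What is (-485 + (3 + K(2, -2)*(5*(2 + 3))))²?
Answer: 234199 - 24100*√3 ≈ 1.9246e+5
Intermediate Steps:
(-485 + (3 + K(2, -2)*(5*(2 + 3))))² = (-485 + (3 + √(5 - 2)*(5*(2 + 3))))² = (-485 + (3 + √3*(5*5)))² = (-485 + (3 + √3*25))² = (-485 + (3 + 25*√3))² = (-482 + 25*√3)²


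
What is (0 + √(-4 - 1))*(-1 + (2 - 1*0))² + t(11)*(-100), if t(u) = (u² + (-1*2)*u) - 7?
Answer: -9200 + I*√5 ≈ -9200.0 + 2.2361*I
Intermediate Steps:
t(u) = -7 + u² - 2*u (t(u) = (u² - 2*u) - 7 = -7 + u² - 2*u)
(0 + √(-4 - 1))*(-1 + (2 - 1*0))² + t(11)*(-100) = (0 + √(-4 - 1))*(-1 + (2 - 1*0))² + (-7 + 11² - 2*11)*(-100) = (0 + √(-5))*(-1 + (2 + 0))² + (-7 + 121 - 22)*(-100) = (0 + I*√5)*(-1 + 2)² + 92*(-100) = (I*√5)*1² - 9200 = (I*√5)*1 - 9200 = I*√5 - 9200 = -9200 + I*√5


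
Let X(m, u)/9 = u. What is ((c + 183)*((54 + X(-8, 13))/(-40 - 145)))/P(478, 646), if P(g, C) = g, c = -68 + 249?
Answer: -31122/44215 ≈ -0.70388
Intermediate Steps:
X(m, u) = 9*u
c = 181
((c + 183)*((54 + X(-8, 13))/(-40 - 145)))/P(478, 646) = ((181 + 183)*((54 + 9*13)/(-40 - 145)))/478 = (364*((54 + 117)/(-185)))*(1/478) = (364*(171*(-1/185)))*(1/478) = (364*(-171/185))*(1/478) = -62244/185*1/478 = -31122/44215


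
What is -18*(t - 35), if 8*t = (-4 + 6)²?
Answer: 621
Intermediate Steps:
t = ½ (t = (-4 + 6)²/8 = (⅛)*2² = (⅛)*4 = ½ ≈ 0.50000)
-18*(t - 35) = -18*(½ - 35) = -18*(-69/2) = 621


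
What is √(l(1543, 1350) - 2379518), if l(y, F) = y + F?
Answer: 5*I*√95065 ≈ 1541.6*I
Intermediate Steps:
l(y, F) = F + y
√(l(1543, 1350) - 2379518) = √((1350 + 1543) - 2379518) = √(2893 - 2379518) = √(-2376625) = 5*I*√95065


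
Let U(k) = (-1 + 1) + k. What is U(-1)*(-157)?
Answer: 157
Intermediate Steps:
U(k) = k (U(k) = 0 + k = k)
U(-1)*(-157) = -1*(-157) = 157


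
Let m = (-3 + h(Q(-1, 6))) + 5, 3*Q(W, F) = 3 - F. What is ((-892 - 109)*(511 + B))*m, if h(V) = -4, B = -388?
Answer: 246246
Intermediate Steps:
Q(W, F) = 1 - F/3 (Q(W, F) = (3 - F)/3 = 1 - F/3)
m = -2 (m = (-3 - 4) + 5 = -7 + 5 = -2)
((-892 - 109)*(511 + B))*m = ((-892 - 109)*(511 - 388))*(-2) = -1001*123*(-2) = -123123*(-2) = 246246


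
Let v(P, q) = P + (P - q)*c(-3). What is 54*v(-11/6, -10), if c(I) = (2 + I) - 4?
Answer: -2304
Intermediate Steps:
c(I) = -2 + I
v(P, q) = -4*P + 5*q (v(P, q) = P + (P - q)*(-2 - 3) = P + (P - q)*(-5) = P + (-5*P + 5*q) = -4*P + 5*q)
54*v(-11/6, -10) = 54*(-(-44)/6 + 5*(-10)) = 54*(-(-44)/6 - 50) = 54*(-4*(-11/6) - 50) = 54*(22/3 - 50) = 54*(-128/3) = -2304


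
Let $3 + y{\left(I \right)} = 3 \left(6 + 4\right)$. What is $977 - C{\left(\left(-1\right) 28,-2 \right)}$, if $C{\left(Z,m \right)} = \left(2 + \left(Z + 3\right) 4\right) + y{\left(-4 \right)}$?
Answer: $1048$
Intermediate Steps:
$y{\left(I \right)} = 27$ ($y{\left(I \right)} = -3 + 3 \left(6 + 4\right) = -3 + 3 \cdot 10 = -3 + 30 = 27$)
$C{\left(Z,m \right)} = 41 + 4 Z$ ($C{\left(Z,m \right)} = \left(2 + \left(Z + 3\right) 4\right) + 27 = \left(2 + \left(3 + Z\right) 4\right) + 27 = \left(2 + \left(12 + 4 Z\right)\right) + 27 = \left(14 + 4 Z\right) + 27 = 41 + 4 Z$)
$977 - C{\left(\left(-1\right) 28,-2 \right)} = 977 - \left(41 + 4 \left(\left(-1\right) 28\right)\right) = 977 - \left(41 + 4 \left(-28\right)\right) = 977 - \left(41 - 112\right) = 977 - -71 = 977 + 71 = 1048$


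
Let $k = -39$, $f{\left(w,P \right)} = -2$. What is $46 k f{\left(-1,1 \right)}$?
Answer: $3588$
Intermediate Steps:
$46 k f{\left(-1,1 \right)} = 46 \left(-39\right) \left(-2\right) = \left(-1794\right) \left(-2\right) = 3588$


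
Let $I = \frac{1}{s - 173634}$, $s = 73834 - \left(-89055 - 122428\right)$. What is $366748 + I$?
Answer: $\frac{40959516885}{111683} \approx 3.6675 \cdot 10^{5}$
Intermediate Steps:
$s = 285317$ ($s = 73834 - -211483 = 73834 + 211483 = 285317$)
$I = \frac{1}{111683}$ ($I = \frac{1}{285317 - 173634} = \frac{1}{111683} \approx 8.9539 \cdot 10^{-6}$)
$366748 + I = 366748 + \frac{1}{111683} = \frac{40959516885}{111683}$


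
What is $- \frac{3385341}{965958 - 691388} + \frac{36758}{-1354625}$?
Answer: $- \frac{919192039237}{74387877250} \approx -12.357$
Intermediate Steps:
$- \frac{3385341}{965958 - 691388} + \frac{36758}{-1354625} = - \frac{3385341}{274570} + 36758 \left(- \frac{1}{1354625}\right) = \left(-3385341\right) \frac{1}{274570} - \frac{36758}{1354625} = - \frac{3385341}{274570} - \frac{36758}{1354625} = - \frac{919192039237}{74387877250}$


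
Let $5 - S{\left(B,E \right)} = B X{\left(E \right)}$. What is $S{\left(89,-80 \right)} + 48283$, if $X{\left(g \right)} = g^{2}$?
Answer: $-521312$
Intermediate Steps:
$S{\left(B,E \right)} = 5 - B E^{2}$
$S{\left(89,-80 \right)} + 48283 = \left(5 - 89 \left(-80\right)^{2}\right) + 48283 = \left(5 - 89 \cdot 6400\right) + 48283 = \left(5 - 569600\right) + 48283 = -569595 + 48283 = -521312$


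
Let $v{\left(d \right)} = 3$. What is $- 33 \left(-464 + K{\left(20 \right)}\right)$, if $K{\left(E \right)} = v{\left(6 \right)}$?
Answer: $15213$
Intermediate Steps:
$K{\left(E \right)} = 3$
$- 33 \left(-464 + K{\left(20 \right)}\right) = - 33 \left(-464 + 3\right) = \left(-33\right) \left(-461\right) = 15213$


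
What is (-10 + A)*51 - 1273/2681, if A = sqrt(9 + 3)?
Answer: -1368583/2681 + 102*sqrt(3) ≈ -333.81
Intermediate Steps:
A = 2*sqrt(3) (A = sqrt(12) = 2*sqrt(3) ≈ 3.4641)
(-10 + A)*51 - 1273/2681 = (-10 + 2*sqrt(3))*51 - 1273/2681 = (-510 + 102*sqrt(3)) - 1273*1/2681 = (-510 + 102*sqrt(3)) - 1273/2681 = -1368583/2681 + 102*sqrt(3)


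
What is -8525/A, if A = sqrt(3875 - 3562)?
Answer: -8525*sqrt(313)/313 ≈ -481.86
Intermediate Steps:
A = sqrt(313) ≈ 17.692
-8525/A = -8525*sqrt(313)/313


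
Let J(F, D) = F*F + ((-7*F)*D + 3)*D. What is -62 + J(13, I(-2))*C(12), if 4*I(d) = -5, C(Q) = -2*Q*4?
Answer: -2276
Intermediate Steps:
C(Q) = -8*Q
I(d) = -5/4 (I(d) = (¼)*(-5) = -5/4)
J(F, D) = F² + D*(3 - 7*D*F) (J(F, D) = F² + (-7*D*F + 3)*D = F² + (3 - 7*D*F)*D = F² + D*(3 - 7*D*F))
-62 + J(13, I(-2))*C(12) = -62 + (13² + 3*(-5/4) - 7*13*(-5/4)²)*(-8*12) = -62 + (169 - 15/4 - 7*13*25/16)*(-96) = -62 + (169 - 15/4 - 2275/16)*(-96) = -62 + (369/16)*(-96) = -62 - 2214 = -2276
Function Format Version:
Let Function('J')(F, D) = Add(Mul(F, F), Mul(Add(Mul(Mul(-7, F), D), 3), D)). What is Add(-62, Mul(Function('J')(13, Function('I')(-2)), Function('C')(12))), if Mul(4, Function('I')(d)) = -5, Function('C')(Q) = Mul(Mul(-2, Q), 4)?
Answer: -2276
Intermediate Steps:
Function('C')(Q) = Mul(-8, Q)
Function('I')(d) = Rational(-5, 4) (Function('I')(d) = Mul(Rational(1, 4), -5) = Rational(-5, 4))
Function('J')(F, D) = Add(Pow(F, 2), Mul(D, Add(3, Mul(-7, D, F)))) (Function('J')(F, D) = Add(Pow(F, 2), Mul(Add(Mul(-7, D, F), 3), D)) = Add(Pow(F, 2), Mul(Add(3, Mul(-7, D, F)), D)) = Add(Pow(F, 2), Mul(D, Add(3, Mul(-7, D, F)))))
Add(-62, Mul(Function('J')(13, Function('I')(-2)), Function('C')(12))) = Add(-62, Mul(Add(Pow(13, 2), Mul(3, Rational(-5, 4)), Mul(-7, 13, Pow(Rational(-5, 4), 2))), Mul(-8, 12))) = Add(-62, Mul(Add(169, Rational(-15, 4), Mul(-7, 13, Rational(25, 16))), -96)) = Add(-62, Mul(Add(169, Rational(-15, 4), Rational(-2275, 16)), -96)) = Add(-62, Mul(Rational(369, 16), -96)) = Add(-62, -2214) = -2276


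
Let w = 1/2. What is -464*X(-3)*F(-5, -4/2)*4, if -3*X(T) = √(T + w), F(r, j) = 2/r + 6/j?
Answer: -15776*I*√10/15 ≈ -3325.9*I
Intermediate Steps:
w = ½ ≈ 0.50000
X(T) = -√(½ + T)/3 (X(T) = -√(T + ½)/3 = -√(½ + T)/3)
-464*X(-3)*F(-5, -4/2)*4 = -464*(-√(2 + 4*(-3))/6)*(2/(-5) + 6/((-4/2)))*4 = -464*(-√(2 - 12)/6)*(2*(-⅕) + 6/((-4*½)))*4 = -464*(-I*√10/6)*(-⅖ + 6/(-2))*4 = -464*(-I*√10/6)*(-⅖ + 6*(-½))*4 = -464*(-I*√10/6)*(-⅖ - 3)*4 = -464*-I*√10/6*(-17/5)*4 = -464*17*I*√10/30*4 = -15776*I*√10/15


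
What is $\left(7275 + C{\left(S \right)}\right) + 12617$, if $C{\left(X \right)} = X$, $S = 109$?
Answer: $20001$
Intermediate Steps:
$\left(7275 + C{\left(S \right)}\right) + 12617 = \left(7275 + 109\right) + 12617 = 7384 + 12617 = 20001$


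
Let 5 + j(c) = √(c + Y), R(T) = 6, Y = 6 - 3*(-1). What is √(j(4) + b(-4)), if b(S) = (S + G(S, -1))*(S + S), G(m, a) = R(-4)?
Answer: √(-21 + √13) ≈ 4.1707*I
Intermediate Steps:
Y = 9 (Y = 6 + 3 = 9)
G(m, a) = 6
j(c) = -5 + √(9 + c) (j(c) = -5 + √(c + 9) = -5 + √(9 + c))
b(S) = 2*S*(6 + S) (b(S) = (S + 6)*(S + S) = (6 + S)*(2*S) = 2*S*(6 + S))
√(j(4) + b(-4)) = √((-5 + √(9 + 4)) + 2*(-4)*(6 - 4)) = √((-5 + √13) + 2*(-4)*2) = √((-5 + √13) - 16) = √(-21 + √13)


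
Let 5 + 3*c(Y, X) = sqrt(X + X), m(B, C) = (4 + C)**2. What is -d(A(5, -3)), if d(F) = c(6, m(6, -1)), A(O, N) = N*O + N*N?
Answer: 5/3 - sqrt(2) ≈ 0.25245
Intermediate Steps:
A(O, N) = N**2 + N*O (A(O, N) = N*O + N**2 = N**2 + N*O)
c(Y, X) = -5/3 + sqrt(2)*sqrt(X)/3 (c(Y, X) = -5/3 + sqrt(X + X)/3 = -5/3 + sqrt(2*X)/3 = -5/3 + (sqrt(2)*sqrt(X))/3 = -5/3 + sqrt(2)*sqrt(X)/3)
d(F) = -5/3 + sqrt(2) (d(F) = -5/3 + sqrt(2)*sqrt((4 - 1)**2)/3 = -5/3 + sqrt(2)*sqrt(3**2)/3 = -5/3 + sqrt(2)*sqrt(9)/3 = -5/3 + (1/3)*sqrt(2)*3 = -5/3 + sqrt(2))
-d(A(5, -3)) = -(-5/3 + sqrt(2)) = 5/3 - sqrt(2)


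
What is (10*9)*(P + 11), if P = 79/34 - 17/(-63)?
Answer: 145585/119 ≈ 1223.4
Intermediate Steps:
P = 5555/2142 (P = 79*(1/34) - 17*(-1/63) = 79/34 + 17/63 = 5555/2142 ≈ 2.5934)
(10*9)*(P + 11) = (10*9)*(5555/2142 + 11) = 90*(29117/2142) = 145585/119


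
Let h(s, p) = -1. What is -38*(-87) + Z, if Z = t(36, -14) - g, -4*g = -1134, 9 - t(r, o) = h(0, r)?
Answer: 6065/2 ≈ 3032.5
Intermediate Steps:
t(r, o) = 10 (t(r, o) = 9 - 1*(-1) = 9 + 1 = 10)
g = 567/2 (g = -1/4*(-1134) = 567/2 ≈ 283.50)
Z = -547/2 (Z = 10 - 1*567/2 = 10 - 567/2 = -547/2 ≈ -273.50)
-38*(-87) + Z = -38*(-87) - 547/2 = 3306 - 547/2 = 6065/2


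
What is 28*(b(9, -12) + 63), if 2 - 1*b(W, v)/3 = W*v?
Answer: 11004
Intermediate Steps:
b(W, v) = 6 - 3*W*v
28*(b(9, -12) + 63) = 28*((6 - 3*9*(-12)) + 63) = 28*((6 + 324) + 63) = 28*(330 + 63) = 28*393 = 11004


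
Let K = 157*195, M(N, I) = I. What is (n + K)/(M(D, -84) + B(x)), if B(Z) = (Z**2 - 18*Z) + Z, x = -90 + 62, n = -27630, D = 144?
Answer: 995/392 ≈ 2.5383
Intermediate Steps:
K = 30615
x = -28
B(Z) = Z**2 - 17*Z
(n + K)/(M(D, -84) + B(x)) = (-27630 + 30615)/(-84 - 28*(-17 - 28)) = 2985/(-84 - 28*(-45)) = 2985/(-84 + 1260) = 2985/1176 = 2985*(1/1176) = 995/392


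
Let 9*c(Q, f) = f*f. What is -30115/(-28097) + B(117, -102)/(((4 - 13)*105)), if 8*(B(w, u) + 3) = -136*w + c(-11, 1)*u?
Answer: 1013612437/318619980 ≈ 3.1813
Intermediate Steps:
c(Q, f) = f**2/9 (c(Q, f) = (f*f)/9 = f**2/9)
B(w, u) = -3 - 17*w + u/72 (B(w, u) = -3 + (-136*w + ((1/9)*1**2)*u)/8 = -3 + (-136*w + ((1/9)*1)*u)/8 = -3 + (-136*w + u/9)/8 = -3 + (-17*w + u/72) = -3 - 17*w + u/72)
-30115/(-28097) + B(117, -102)/(((4 - 13)*105)) = -30115/(-28097) + (-3 - 17*117 + (1/72)*(-102))/(((4 - 13)*105)) = -30115*(-1/28097) + (-3 - 1989 - 17/12)/((-9*105)) = 30115/28097 - 23921/12/(-945) = 30115/28097 - 23921/12*(-1/945) = 30115/28097 + 23921/11340 = 1013612437/318619980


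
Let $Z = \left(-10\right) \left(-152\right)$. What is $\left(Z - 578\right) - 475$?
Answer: $467$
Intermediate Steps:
$Z = 1520$
$\left(Z - 578\right) - 475 = \left(1520 - 578\right) - 475 = 942 - 475 = 467$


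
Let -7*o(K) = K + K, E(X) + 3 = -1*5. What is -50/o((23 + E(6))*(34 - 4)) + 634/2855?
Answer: 31397/51390 ≈ 0.61096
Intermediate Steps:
E(X) = -8 (E(X) = -3 - 1*5 = -3 - 5 = -8)
o(K) = -2*K/7 (o(K) = -(K + K)/7 = -2*K/7)
-50/o((23 + E(6))*(34 - 4)) + 634/2855 = -50*(-7/(2*(23 - 8)*(34 - 4))) + 634/2855 = -50/((-30*30/7)) + 634*(1/2855) = -50/((-2/7*450)) + 634/2855 = -50/(-900/7) + 634/2855 = -50*(-7/900) + 634/2855 = 7/18 + 634/2855 = 31397/51390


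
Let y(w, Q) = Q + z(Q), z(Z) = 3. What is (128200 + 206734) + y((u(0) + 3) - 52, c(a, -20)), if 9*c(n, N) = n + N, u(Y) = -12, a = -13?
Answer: 1004800/3 ≈ 3.3493e+5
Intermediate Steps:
c(n, N) = N/9 + n/9 (c(n, N) = (n + N)/9 = (N + n)/9 = N/9 + n/9)
y(w, Q) = 3 + Q (y(w, Q) = Q + 3 = 3 + Q)
(128200 + 206734) + y((u(0) + 3) - 52, c(a, -20)) = (128200 + 206734) + (3 + ((⅑)*(-20) + (⅑)*(-13))) = 334934 + (3 + (-20/9 - 13/9)) = 334934 + (3 - 11/3) = 334934 - ⅔ = 1004800/3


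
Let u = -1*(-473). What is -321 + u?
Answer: 152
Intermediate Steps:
u = 473
-321 + u = -321 + 473 = 152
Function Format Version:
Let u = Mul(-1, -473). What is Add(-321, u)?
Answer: 152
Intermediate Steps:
u = 473
Add(-321, u) = Add(-321, 473) = 152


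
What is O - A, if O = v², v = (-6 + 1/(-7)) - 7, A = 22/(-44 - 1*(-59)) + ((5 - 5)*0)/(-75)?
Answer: 125882/735 ≈ 171.27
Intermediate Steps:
A = 22/15 (A = 22/(-44 + 59) + (0*0)*(-1/75) = 22/15 + 0*(-1/75) = 22*(1/15) + 0 = 22/15 + 0 = 22/15 ≈ 1.4667)
v = -92/7 (v = (-6 - ⅐) - 7 = -43/7 - 7 = -92/7 ≈ -13.143)
O = 8464/49 (O = (-92/7)² = 8464/49 ≈ 172.73)
O - A = 8464/49 - 1*22/15 = 8464/49 - 22/15 = 125882/735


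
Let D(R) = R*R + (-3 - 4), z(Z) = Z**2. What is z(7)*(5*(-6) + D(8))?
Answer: 1323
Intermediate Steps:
D(R) = -7 + R**2 (D(R) = R**2 - 7 = -7 + R**2)
z(7)*(5*(-6) + D(8)) = 7**2*(5*(-6) + (-7 + 8**2)) = 49*(-30 + (-7 + 64)) = 49*(-30 + 57) = 49*27 = 1323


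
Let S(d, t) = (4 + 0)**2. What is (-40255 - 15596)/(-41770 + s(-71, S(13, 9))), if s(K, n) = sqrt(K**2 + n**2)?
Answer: 2332896270/1744727603 + 55851*sqrt(5297)/1744727603 ≈ 1.3394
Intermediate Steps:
S(d, t) = 16 (S(d, t) = 4**2 = 16)
(-40255 - 15596)/(-41770 + s(-71, S(13, 9))) = (-40255 - 15596)/(-41770 + sqrt((-71)**2 + 16**2)) = -55851/(-41770 + sqrt(5041 + 256)) = -55851/(-41770 + sqrt(5297))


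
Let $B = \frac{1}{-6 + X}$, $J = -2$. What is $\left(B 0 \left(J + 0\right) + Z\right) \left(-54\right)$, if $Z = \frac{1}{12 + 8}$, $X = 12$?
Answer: $- \frac{27}{10} \approx -2.7$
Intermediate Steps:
$B = \frac{1}{6}$ ($B = \frac{1}{-6 + 12} = \frac{1}{6} \approx 0.16667$)
$Z = \frac{1}{20} \approx 0.05$
$\left(B 0 \left(J + 0\right) + Z\right) \left(-54\right) = \left(\frac{0 \left(-2 + 0\right)}{6} + \frac{1}{20}\right) \left(-54\right) = \left(\frac{0 \left(-2\right)}{6} + \frac{1}{20}\right) \left(-54\right) = \left(\frac{1}{6} \cdot 0 + \frac{1}{20}\right) \left(-54\right) = \left(0 + \frac{1}{20}\right) \left(-54\right) = \frac{1}{20} \left(-54\right) = - \frac{27}{10}$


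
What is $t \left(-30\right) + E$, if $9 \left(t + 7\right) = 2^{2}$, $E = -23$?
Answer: $\frac{521}{3} \approx 173.67$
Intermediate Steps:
$t = - \frac{59}{9}$ ($t = -7 + \frac{2^{2}}{9} = -7 + \frac{1}{9} \cdot 4 = -7 + \frac{4}{9} = - \frac{59}{9} \approx -6.5556$)
$t \left(-30\right) + E = \left(- \frac{59}{9}\right) \left(-30\right) - 23 = \frac{590}{3} - 23 = \frac{521}{3}$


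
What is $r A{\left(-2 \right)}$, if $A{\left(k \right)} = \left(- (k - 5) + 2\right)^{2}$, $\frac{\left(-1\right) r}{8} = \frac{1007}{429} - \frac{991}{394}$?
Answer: $\frac{3065148}{28171} \approx 108.81$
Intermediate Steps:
$r = \frac{113524}{84513}$ ($r = - 8 \left(\frac{1007}{429} - \frac{991}{394}\right) = \left(-8\right) \left(- \frac{28381}{169026}\right) = \frac{113524}{84513} \approx 1.3433$)
$A{\left(k \right)} = \left(7 - k\right)^{2}$ ($A{\left(k \right)} = \left(- (-5 + k) + 2\right)^{2} = \left(\left(5 - k\right) + 2\right)^{2} = \left(7 - k\right)^{2}$)
$r A{\left(-2 \right)} = \frac{113524 \left(-7 - 2\right)^{2}}{84513} = \frac{113524 \left(-9\right)^{2}}{84513} = \frac{113524}{84513} \cdot 81 = \frac{3065148}{28171}$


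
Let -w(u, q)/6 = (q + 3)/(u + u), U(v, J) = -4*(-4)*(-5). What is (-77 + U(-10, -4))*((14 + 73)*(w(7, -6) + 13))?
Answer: -1365900/7 ≈ -1.9513e+5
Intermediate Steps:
U(v, J) = -80 (U(v, J) = 16*(-5) = -80)
w(u, q) = -3*(3 + q)/u (w(u, q) = -6*(q + 3)/(u + u) = -6*(3 + q)/(2*u) = -6*(3 + q)*1/(2*u) = -3*(3 + q)/u)
(-77 + U(-10, -4))*((14 + 73)*(w(7, -6) + 13)) = (-77 - 80)*((14 + 73)*(3*(-3 - 1*(-6))/7 + 13)) = -13659*(3*(⅐)*(-3 + 6) + 13) = -13659*(3*(⅐)*3 + 13) = -13659*(9/7 + 13) = -13659*100/7 = -157*8700/7 = -1365900/7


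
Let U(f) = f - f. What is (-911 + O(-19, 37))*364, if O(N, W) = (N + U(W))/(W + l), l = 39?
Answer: -331695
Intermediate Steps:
U(f) = 0
O(N, W) = N/(39 + W) (O(N, W) = (N + 0)/(W + 39) = N/(39 + W))
(-911 + O(-19, 37))*364 = (-911 - 19/(39 + 37))*364 = (-911 - 19/76)*364 = (-911 - 19*1/76)*364 = (-911 - ¼)*364 = -3645/4*364 = -331695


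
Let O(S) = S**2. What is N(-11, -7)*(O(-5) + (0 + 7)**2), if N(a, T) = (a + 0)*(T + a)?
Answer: 14652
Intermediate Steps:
N(a, T) = a*(T + a)
N(-11, -7)*(O(-5) + (0 + 7)**2) = (-11*(-7 - 11))*((-5)**2 + (0 + 7)**2) = (-11*(-18))*(25 + 7**2) = 198*(25 + 49) = 198*74 = 14652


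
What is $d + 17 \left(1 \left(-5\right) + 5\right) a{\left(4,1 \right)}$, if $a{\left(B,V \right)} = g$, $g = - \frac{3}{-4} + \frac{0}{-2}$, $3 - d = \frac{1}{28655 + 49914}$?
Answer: $\frac{235706}{78569} \approx 3.0$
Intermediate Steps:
$d = \frac{235706}{78569}$ ($d = 3 - \frac{1}{28655 + 49914} = 3 - \frac{1}{78569} = \frac{235706}{78569} \approx 3.0$)
$g = \frac{3}{4}$ ($g = \left(-3\right) \left(- \frac{1}{4}\right) + 0 \left(- \frac{1}{2}\right) = \frac{3}{4} + 0 = \frac{3}{4} \approx 0.75$)
$a{\left(B,V \right)} = \frac{3}{4}$
$d + 17 \left(1 \left(-5\right) + 5\right) a{\left(4,1 \right)} = \frac{235706}{78569} + 17 \left(1 \left(-5\right) + 5\right) \frac{3}{4} = \frac{235706}{78569} + 17 \left(-5 + 5\right) \frac{3}{4} = \frac{235706}{78569} + 17 \cdot 0 \cdot \frac{3}{4} = \frac{235706}{78569} + 0 \cdot \frac{3}{4} = \frac{235706}{78569} + 0 = \frac{235706}{78569}$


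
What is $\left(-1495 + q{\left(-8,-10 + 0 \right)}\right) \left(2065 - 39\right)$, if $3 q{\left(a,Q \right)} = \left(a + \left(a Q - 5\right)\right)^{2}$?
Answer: $\frac{8104}{3} \approx 2701.3$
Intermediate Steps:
$q{\left(a,Q \right)} = \frac{\left(-5 + a + Q a\right)^{2}}{3}$ ($q{\left(a,Q \right)} = \frac{\left(a + \left(a Q - 5\right)\right)^{2}}{3} = \frac{\left(a + \left(Q a - 5\right)\right)^{2}}{3} = \frac{\left(a + \left(-5 + Q a\right)\right)^{2}}{3} = \frac{\left(-5 + a + Q a\right)^{2}}{3}$)
$\left(-1495 + q{\left(-8,-10 + 0 \right)}\right) \left(2065 - 39\right) = \left(-1495 + \frac{\left(-5 - 8 + \left(-10 + 0\right) \left(-8\right)\right)^{2}}{3}\right) \left(2065 - 39\right) = \left(-1495 + \frac{\left(-5 - 8 - -80\right)^{2}}{3}\right) 2026 = \left(-1495 + \frac{\left(-5 - 8 + 80\right)^{2}}{3}\right) 2026 = \left(-1495 + \frac{67^{2}}{3}\right) 2026 = \left(-1495 + \frac{1}{3} \cdot 4489\right) 2026 = \left(-1495 + \frac{4489}{3}\right) 2026 = \frac{4}{3} \cdot 2026 = \frac{8104}{3}$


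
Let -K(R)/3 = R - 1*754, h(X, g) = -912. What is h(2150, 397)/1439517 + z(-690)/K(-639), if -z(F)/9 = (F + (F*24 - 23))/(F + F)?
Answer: -368828529/13368314540 ≈ -0.027590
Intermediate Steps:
K(R) = 2262 - 3*R (K(R) = -3*(R - 1*754) = -3*(R - 754) = -3*(-754 + R) = 2262 - 3*R)
z(F) = -9*(-23 + 25*F)/(2*F) (z(F) = -9*(F + (F*24 - 23))/(F + F) = -9*(F + (24*F - 23))/(2*F) = -9*(F + (-23 + 24*F))*1/(2*F) = -9*(-23 + 25*F)*1/(2*F) = -9*(-23 + 25*F)/(2*F))
h(2150, 397)/1439517 + z(-690)/K(-639) = -912/1439517 + ((9/2)*(23 - 25*(-690))/(-690))/(2262 - 3*(-639)) = -912*1/1439517 + ((9/2)*(-1/690)*(23 + 17250))/(2262 + 1917) = -304/479839 + ((9/2)*(-1/690)*17273)/4179 = -304/479839 - 2253/20*1/4179 = -304/479839 - 751/27860 = -368828529/13368314540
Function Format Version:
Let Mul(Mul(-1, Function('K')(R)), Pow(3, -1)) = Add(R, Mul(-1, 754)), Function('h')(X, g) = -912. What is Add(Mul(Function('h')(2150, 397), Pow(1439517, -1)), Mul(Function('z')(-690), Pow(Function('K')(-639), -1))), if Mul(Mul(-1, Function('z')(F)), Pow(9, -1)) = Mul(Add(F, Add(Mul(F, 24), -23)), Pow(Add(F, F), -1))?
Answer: Rational(-368828529, 13368314540) ≈ -0.027590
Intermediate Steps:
Function('K')(R) = Add(2262, Mul(-3, R)) (Function('K')(R) = Mul(-3, Add(R, Mul(-1, 754))) = Mul(-3, Add(R, -754)) = Mul(-3, Add(-754, R)) = Add(2262, Mul(-3, R)))
Function('z')(F) = Mul(Rational(-9, 2), Pow(F, -1), Add(-23, Mul(25, F))) (Function('z')(F) = Mul(-9, Mul(Add(F, Add(Mul(F, 24), -23)), Pow(Add(F, F), -1))) = Mul(-9, Mul(Add(F, Add(Mul(24, F), -23)), Pow(Mul(2, F), -1))) = Mul(-9, Mul(Add(F, Add(-23, Mul(24, F))), Mul(Rational(1, 2), Pow(F, -1)))) = Mul(-9, Mul(Add(-23, Mul(25, F)), Mul(Rational(1, 2), Pow(F, -1)))) = Mul(-9, Mul(Rational(1, 2), Pow(F, -1), Add(-23, Mul(25, F)))) = Mul(Rational(-9, 2), Pow(F, -1), Add(-23, Mul(25, F))))
Add(Mul(Function('h')(2150, 397), Pow(1439517, -1)), Mul(Function('z')(-690), Pow(Function('K')(-639), -1))) = Add(Mul(-912, Pow(1439517, -1)), Mul(Mul(Rational(9, 2), Pow(-690, -1), Add(23, Mul(-25, -690))), Pow(Add(2262, Mul(-3, -639)), -1))) = Add(Mul(-912, Rational(1, 1439517)), Mul(Mul(Rational(9, 2), Rational(-1, 690), Add(23, 17250)), Pow(Add(2262, 1917), -1))) = Add(Rational(-304, 479839), Mul(Mul(Rational(9, 2), Rational(-1, 690), 17273), Pow(4179, -1))) = Add(Rational(-304, 479839), Mul(Rational(-2253, 20), Rational(1, 4179))) = Add(Rational(-304, 479839), Rational(-751, 27860)) = Rational(-368828529, 13368314540)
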